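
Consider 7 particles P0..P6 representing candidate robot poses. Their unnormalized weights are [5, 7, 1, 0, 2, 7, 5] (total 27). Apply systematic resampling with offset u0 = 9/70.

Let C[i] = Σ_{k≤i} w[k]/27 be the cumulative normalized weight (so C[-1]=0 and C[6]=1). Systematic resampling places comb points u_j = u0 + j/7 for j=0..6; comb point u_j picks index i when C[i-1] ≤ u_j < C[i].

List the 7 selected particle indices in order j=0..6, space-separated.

C = [5/27, 4/9, 13/27, 13/27, 5/9, 22/27, 1]
j=0: u_0=9/70 ∈ [0, 5/27) → index 0
j=1: u_1=19/70 ∈ [5/27, 4/9) → index 1
j=2: u_2=29/70 ∈ [5/27, 4/9) → index 1
j=3: u_3=39/70 ∈ [5/9, 22/27) → index 5
j=4: u_4=7/10 ∈ [5/9, 22/27) → index 5
j=5: u_5=59/70 ∈ [22/27, 1) → index 6
j=6: u_6=69/70 ∈ [22/27, 1) → index 6

0 1 1 5 5 6 6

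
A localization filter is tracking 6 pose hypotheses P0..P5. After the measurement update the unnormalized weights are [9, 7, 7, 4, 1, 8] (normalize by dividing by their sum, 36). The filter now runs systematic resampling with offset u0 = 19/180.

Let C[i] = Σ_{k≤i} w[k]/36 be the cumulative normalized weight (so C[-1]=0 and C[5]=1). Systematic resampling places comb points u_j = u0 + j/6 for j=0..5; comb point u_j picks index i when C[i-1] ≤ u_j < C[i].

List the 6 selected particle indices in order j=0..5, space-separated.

C = [1/4, 4/9, 23/36, 3/4, 7/9, 1]
j=0: u_0=19/180 ∈ [0, 1/4) → index 0
j=1: u_1=49/180 ∈ [1/4, 4/9) → index 1
j=2: u_2=79/180 ∈ [1/4, 4/9) → index 1
j=3: u_3=109/180 ∈ [4/9, 23/36) → index 2
j=4: u_4=139/180 ∈ [3/4, 7/9) → index 4
j=5: u_5=169/180 ∈ [7/9, 1) → index 5

0 1 1 2 4 5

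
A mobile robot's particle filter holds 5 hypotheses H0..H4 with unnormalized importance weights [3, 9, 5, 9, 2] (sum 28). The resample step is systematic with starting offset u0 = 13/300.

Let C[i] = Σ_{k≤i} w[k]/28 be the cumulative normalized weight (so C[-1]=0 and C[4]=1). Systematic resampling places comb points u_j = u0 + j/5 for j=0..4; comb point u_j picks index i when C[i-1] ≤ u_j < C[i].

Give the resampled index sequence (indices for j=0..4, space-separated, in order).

C = [3/28, 3/7, 17/28, 13/14, 1]
j=0: u_0=13/300 ∈ [0, 3/28) → index 0
j=1: u_1=73/300 ∈ [3/28, 3/7) → index 1
j=2: u_2=133/300 ∈ [3/7, 17/28) → index 2
j=3: u_3=193/300 ∈ [17/28, 13/14) → index 3
j=4: u_4=253/300 ∈ [17/28, 13/14) → index 3

0 1 2 3 3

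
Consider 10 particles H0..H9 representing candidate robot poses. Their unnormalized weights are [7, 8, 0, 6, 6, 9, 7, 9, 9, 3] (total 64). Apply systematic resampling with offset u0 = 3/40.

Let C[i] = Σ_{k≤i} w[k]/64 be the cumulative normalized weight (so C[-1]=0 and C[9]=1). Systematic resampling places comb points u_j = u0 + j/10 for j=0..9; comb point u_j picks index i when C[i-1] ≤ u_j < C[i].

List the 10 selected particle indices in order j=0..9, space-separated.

0 1 3 4 5 6 7 7 8 9

C = [7/64, 15/64, 15/64, 21/64, 27/64, 9/16, 43/64, 13/16, 61/64, 1]
j=0: u_0=3/40 ∈ [0, 7/64) → index 0
j=1: u_1=7/40 ∈ [7/64, 15/64) → index 1
j=2: u_2=11/40 ∈ [15/64, 21/64) → index 3
j=3: u_3=3/8 ∈ [21/64, 27/64) → index 4
j=4: u_4=19/40 ∈ [27/64, 9/16) → index 5
j=5: u_5=23/40 ∈ [9/16, 43/64) → index 6
j=6: u_6=27/40 ∈ [43/64, 13/16) → index 7
j=7: u_7=31/40 ∈ [43/64, 13/16) → index 7
j=8: u_8=7/8 ∈ [13/16, 61/64) → index 8
j=9: u_9=39/40 ∈ [61/64, 1) → index 9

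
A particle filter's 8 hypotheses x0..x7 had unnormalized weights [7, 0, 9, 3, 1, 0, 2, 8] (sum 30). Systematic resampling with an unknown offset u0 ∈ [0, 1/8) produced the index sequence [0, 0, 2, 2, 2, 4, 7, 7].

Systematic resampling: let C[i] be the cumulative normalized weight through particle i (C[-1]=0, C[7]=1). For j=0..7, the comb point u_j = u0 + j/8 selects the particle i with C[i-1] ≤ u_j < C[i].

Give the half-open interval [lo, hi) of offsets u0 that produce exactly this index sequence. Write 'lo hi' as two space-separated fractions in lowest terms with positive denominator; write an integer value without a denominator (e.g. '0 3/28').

C = [7/30, 7/30, 8/15, 19/30, 2/3, 2/3, 11/15, 1]
j=0 picked index 0: u0 ∈ [0, 7/30)
j=1 picked index 0: u0 ∈ [-1/8, 13/120)
j=2 picked index 2: u0 ∈ [-1/60, 17/60)
j=3 picked index 2: u0 ∈ [-17/120, 19/120)
j=4 picked index 2: u0 ∈ [-4/15, 1/30)
j=5 picked index 4: u0 ∈ [1/120, 1/24)
j=6 picked index 7: u0 ∈ [-1/60, 1/4)
j=7 picked index 7: u0 ∈ [-17/120, 1/8)
intersection: [1/120, 1/30)

1/120 1/30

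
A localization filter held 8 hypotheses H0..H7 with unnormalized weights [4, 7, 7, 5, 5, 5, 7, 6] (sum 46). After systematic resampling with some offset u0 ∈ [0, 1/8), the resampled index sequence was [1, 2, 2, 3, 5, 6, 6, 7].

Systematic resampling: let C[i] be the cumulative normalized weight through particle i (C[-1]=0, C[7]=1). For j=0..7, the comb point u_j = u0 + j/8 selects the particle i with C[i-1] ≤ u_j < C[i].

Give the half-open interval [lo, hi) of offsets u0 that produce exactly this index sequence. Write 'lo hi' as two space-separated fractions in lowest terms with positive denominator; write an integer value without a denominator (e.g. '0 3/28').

C = [2/23, 11/46, 9/23, 1/2, 14/23, 33/46, 20/23, 1]
j=0 picked index 1: u0 ∈ [2/23, 11/46)
j=1 picked index 2: u0 ∈ [21/184, 49/184)
j=2 picked index 2: u0 ∈ [-1/92, 13/92)
j=3 picked index 3: u0 ∈ [3/184, 1/8)
j=4 picked index 5: u0 ∈ [5/46, 5/23)
j=5 picked index 6: u0 ∈ [17/184, 45/184)
j=6 picked index 6: u0 ∈ [-3/92, 11/92)
j=7 picked index 7: u0 ∈ [-1/184, 1/8)
intersection: [21/184, 11/92)

21/184 11/92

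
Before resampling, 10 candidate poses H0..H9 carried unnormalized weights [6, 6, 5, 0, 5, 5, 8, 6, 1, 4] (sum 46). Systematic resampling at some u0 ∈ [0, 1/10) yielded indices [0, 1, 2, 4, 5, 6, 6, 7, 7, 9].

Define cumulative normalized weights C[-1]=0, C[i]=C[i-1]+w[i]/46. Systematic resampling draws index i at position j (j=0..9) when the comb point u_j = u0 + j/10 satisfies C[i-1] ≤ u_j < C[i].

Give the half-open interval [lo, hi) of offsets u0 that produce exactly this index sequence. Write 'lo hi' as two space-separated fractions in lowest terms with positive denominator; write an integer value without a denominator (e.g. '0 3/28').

2/23 21/230

C = [3/23, 6/23, 17/46, 17/46, 11/23, 27/46, 35/46, 41/46, 21/23, 1]
j=0 picked index 0: u0 ∈ [0, 3/23)
j=1 picked index 1: u0 ∈ [7/230, 37/230)
j=2 picked index 2: u0 ∈ [7/115, 39/230)
j=3 picked index 4: u0 ∈ [8/115, 41/230)
j=4 picked index 5: u0 ∈ [9/115, 43/230)
j=5 picked index 6: u0 ∈ [2/23, 6/23)
j=6 picked index 6: u0 ∈ [-3/230, 37/230)
j=7 picked index 7: u0 ∈ [7/115, 22/115)
j=8 picked index 7: u0 ∈ [-9/230, 21/230)
j=9 picked index 9: u0 ∈ [3/230, 1/10)
intersection: [2/23, 21/230)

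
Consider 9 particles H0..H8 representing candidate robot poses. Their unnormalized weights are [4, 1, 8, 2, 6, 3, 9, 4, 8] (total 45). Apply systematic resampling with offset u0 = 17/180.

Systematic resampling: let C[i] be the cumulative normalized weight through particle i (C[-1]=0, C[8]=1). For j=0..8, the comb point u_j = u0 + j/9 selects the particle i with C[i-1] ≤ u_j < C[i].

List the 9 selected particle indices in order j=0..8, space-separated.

C = [4/45, 1/9, 13/45, 1/3, 7/15, 8/15, 11/15, 37/45, 1]
j=0: u_0=17/180 ∈ [4/45, 1/9) → index 1
j=1: u_1=37/180 ∈ [1/9, 13/45) → index 2
j=2: u_2=19/60 ∈ [13/45, 1/3) → index 3
j=3: u_3=77/180 ∈ [1/3, 7/15) → index 4
j=4: u_4=97/180 ∈ [8/15, 11/15) → index 6
j=5: u_5=13/20 ∈ [8/15, 11/15) → index 6
j=6: u_6=137/180 ∈ [11/15, 37/45) → index 7
j=7: u_7=157/180 ∈ [37/45, 1) → index 8
j=8: u_8=59/60 ∈ [37/45, 1) → index 8

1 2 3 4 6 6 7 8 8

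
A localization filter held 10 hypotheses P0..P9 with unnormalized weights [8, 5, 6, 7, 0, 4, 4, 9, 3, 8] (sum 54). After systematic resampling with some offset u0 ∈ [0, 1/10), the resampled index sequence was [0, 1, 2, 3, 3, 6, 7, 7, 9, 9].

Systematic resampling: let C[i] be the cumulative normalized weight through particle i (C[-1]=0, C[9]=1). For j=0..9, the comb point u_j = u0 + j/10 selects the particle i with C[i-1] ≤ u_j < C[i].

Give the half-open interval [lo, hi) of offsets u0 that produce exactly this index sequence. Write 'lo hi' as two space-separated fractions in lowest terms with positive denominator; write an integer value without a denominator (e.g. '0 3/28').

1/18 11/135

C = [4/27, 13/54, 19/54, 13/27, 13/27, 5/9, 17/27, 43/54, 23/27, 1]
j=0 picked index 0: u0 ∈ [0, 4/27)
j=1 picked index 1: u0 ∈ [13/270, 19/135)
j=2 picked index 2: u0 ∈ [11/270, 41/270)
j=3 picked index 3: u0 ∈ [7/135, 49/270)
j=4 picked index 3: u0 ∈ [-13/270, 11/135)
j=5 picked index 6: u0 ∈ [1/18, 7/54)
j=6 picked index 7: u0 ∈ [4/135, 53/270)
j=7 picked index 7: u0 ∈ [-19/270, 13/135)
j=8 picked index 9: u0 ∈ [7/135, 1/5)
j=9 picked index 9: u0 ∈ [-13/270, 1/10)
intersection: [1/18, 11/135)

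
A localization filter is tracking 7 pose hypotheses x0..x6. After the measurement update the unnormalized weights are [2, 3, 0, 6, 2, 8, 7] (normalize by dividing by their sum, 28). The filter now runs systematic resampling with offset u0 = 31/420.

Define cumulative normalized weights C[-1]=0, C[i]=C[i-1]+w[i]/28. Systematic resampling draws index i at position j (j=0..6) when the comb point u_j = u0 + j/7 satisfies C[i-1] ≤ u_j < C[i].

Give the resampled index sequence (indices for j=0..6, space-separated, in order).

1 3 3 5 5 6 6

C = [1/14, 5/28, 5/28, 11/28, 13/28, 3/4, 1]
j=0: u_0=31/420 ∈ [1/14, 5/28) → index 1
j=1: u_1=13/60 ∈ [5/28, 11/28) → index 3
j=2: u_2=151/420 ∈ [5/28, 11/28) → index 3
j=3: u_3=211/420 ∈ [13/28, 3/4) → index 5
j=4: u_4=271/420 ∈ [13/28, 3/4) → index 5
j=5: u_5=331/420 ∈ [3/4, 1) → index 6
j=6: u_6=391/420 ∈ [3/4, 1) → index 6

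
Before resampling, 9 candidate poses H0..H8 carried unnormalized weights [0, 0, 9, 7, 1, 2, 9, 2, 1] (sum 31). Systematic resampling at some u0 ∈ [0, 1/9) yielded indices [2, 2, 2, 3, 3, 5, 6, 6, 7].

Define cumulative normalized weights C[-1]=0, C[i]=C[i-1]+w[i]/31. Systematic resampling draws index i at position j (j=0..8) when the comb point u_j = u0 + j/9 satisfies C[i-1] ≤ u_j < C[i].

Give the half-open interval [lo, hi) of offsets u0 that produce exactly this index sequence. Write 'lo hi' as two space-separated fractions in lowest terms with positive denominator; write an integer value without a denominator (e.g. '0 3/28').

C = [0, 0, 9/31, 16/31, 17/31, 19/31, 28/31, 30/31, 1]
j=0 picked index 2: u0 ∈ [0, 9/31)
j=1 picked index 2: u0 ∈ [-1/9, 50/279)
j=2 picked index 2: u0 ∈ [-2/9, 19/279)
j=3 picked index 3: u0 ∈ [-4/93, 17/93)
j=4 picked index 3: u0 ∈ [-43/279, 20/279)
j=5 picked index 5: u0 ∈ [-2/279, 16/279)
j=6 picked index 6: u0 ∈ [-5/93, 22/93)
j=7 picked index 6: u0 ∈ [-46/279, 35/279)
j=8 picked index 7: u0 ∈ [4/279, 22/279)
intersection: [4/279, 16/279)

4/279 16/279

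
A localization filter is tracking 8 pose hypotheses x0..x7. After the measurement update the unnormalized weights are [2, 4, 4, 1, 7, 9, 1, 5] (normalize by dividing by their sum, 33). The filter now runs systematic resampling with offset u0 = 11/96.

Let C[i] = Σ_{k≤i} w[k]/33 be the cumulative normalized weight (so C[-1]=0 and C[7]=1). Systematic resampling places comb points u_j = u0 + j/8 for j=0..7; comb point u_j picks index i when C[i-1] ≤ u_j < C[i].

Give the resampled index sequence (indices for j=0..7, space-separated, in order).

C = [2/33, 2/11, 10/33, 1/3, 6/11, 9/11, 28/33, 1]
j=0: u_0=11/96 ∈ [2/33, 2/11) → index 1
j=1: u_1=23/96 ∈ [2/11, 10/33) → index 2
j=2: u_2=35/96 ∈ [1/3, 6/11) → index 4
j=3: u_3=47/96 ∈ [1/3, 6/11) → index 4
j=4: u_4=59/96 ∈ [6/11, 9/11) → index 5
j=5: u_5=71/96 ∈ [6/11, 9/11) → index 5
j=6: u_6=83/96 ∈ [28/33, 1) → index 7
j=7: u_7=95/96 ∈ [28/33, 1) → index 7

1 2 4 4 5 5 7 7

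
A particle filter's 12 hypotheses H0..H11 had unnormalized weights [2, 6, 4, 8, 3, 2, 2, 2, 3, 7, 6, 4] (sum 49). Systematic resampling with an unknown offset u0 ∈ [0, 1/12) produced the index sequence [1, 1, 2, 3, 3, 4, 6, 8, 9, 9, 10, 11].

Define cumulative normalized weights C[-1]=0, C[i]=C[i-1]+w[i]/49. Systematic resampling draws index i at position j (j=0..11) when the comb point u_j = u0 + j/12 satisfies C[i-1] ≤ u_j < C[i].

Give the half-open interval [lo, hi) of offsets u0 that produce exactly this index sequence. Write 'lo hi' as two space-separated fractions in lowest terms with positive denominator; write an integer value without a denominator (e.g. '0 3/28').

C = [2/49, 8/49, 12/49, 20/49, 23/49, 25/49, 27/49, 29/49, 32/49, 39/49, 45/49, 1]
j=0 picked index 1: u0 ∈ [2/49, 8/49)
j=1 picked index 1: u0 ∈ [-25/588, 47/588)
j=2 picked index 2: u0 ∈ [-1/294, 23/294)
j=3 picked index 3: u0 ∈ [-1/196, 31/196)
j=4 picked index 3: u0 ∈ [-13/147, 11/147)
j=5 picked index 4: u0 ∈ [-5/588, 31/588)
j=6 picked index 6: u0 ∈ [1/98, 5/98)
j=7 picked index 8: u0 ∈ [5/588, 41/588)
j=8 picked index 9: u0 ∈ [-2/147, 19/147)
j=9 picked index 9: u0 ∈ [-19/196, 9/196)
j=10 picked index 10: u0 ∈ [-11/294, 25/294)
j=11 picked index 11: u0 ∈ [1/588, 1/12)
intersection: [2/49, 9/196)

2/49 9/196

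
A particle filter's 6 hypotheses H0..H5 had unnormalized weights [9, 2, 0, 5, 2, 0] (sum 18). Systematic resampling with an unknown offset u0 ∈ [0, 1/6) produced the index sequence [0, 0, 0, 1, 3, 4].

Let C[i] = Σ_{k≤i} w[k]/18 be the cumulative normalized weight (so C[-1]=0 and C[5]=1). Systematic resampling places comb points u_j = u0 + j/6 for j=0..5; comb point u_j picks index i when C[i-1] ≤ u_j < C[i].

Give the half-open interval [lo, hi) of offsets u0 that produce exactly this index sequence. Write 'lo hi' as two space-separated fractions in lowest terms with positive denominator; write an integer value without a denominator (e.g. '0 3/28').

C = [1/2, 11/18, 11/18, 8/9, 1, 1]
j=0 picked index 0: u0 ∈ [0, 1/2)
j=1 picked index 0: u0 ∈ [-1/6, 1/3)
j=2 picked index 0: u0 ∈ [-1/3, 1/6)
j=3 picked index 1: u0 ∈ [0, 1/9)
j=4 picked index 3: u0 ∈ [-1/18, 2/9)
j=5 picked index 4: u0 ∈ [1/18, 1/6)
intersection: [1/18, 1/9)

1/18 1/9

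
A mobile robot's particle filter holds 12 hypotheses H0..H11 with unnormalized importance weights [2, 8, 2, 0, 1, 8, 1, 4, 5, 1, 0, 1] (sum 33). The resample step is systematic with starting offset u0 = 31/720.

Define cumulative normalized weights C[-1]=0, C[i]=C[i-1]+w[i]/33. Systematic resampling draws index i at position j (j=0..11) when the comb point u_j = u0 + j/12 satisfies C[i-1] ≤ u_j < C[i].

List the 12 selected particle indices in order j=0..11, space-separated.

C = [2/33, 10/33, 4/11, 4/11, 13/33, 7/11, 2/3, 26/33, 31/33, 32/33, 32/33, 1]
j=0: u_0=31/720 ∈ [0, 2/33) → index 0
j=1: u_1=91/720 ∈ [2/33, 10/33) → index 1
j=2: u_2=151/720 ∈ [2/33, 10/33) → index 1
j=3: u_3=211/720 ∈ [2/33, 10/33) → index 1
j=4: u_4=271/720 ∈ [4/11, 13/33) → index 4
j=5: u_5=331/720 ∈ [13/33, 7/11) → index 5
j=6: u_6=391/720 ∈ [13/33, 7/11) → index 5
j=7: u_7=451/720 ∈ [13/33, 7/11) → index 5
j=8: u_8=511/720 ∈ [2/3, 26/33) → index 7
j=9: u_9=571/720 ∈ [26/33, 31/33) → index 8
j=10: u_10=631/720 ∈ [26/33, 31/33) → index 8
j=11: u_11=691/720 ∈ [31/33, 32/33) → index 9

0 1 1 1 4 5 5 5 7 8 8 9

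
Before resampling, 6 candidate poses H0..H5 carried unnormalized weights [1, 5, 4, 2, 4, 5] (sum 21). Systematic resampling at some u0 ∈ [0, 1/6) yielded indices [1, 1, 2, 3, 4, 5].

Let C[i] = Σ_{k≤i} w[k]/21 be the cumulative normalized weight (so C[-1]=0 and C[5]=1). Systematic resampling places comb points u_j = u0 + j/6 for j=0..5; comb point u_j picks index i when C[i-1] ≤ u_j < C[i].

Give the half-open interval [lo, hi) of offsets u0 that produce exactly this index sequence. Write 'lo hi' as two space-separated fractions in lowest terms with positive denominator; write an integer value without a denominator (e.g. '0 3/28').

C = [1/21, 2/7, 10/21, 4/7, 16/21, 1]
j=0 picked index 1: u0 ∈ [1/21, 2/7)
j=1 picked index 1: u0 ∈ [-5/42, 5/42)
j=2 picked index 2: u0 ∈ [-1/21, 1/7)
j=3 picked index 3: u0 ∈ [-1/42, 1/14)
j=4 picked index 4: u0 ∈ [-2/21, 2/21)
j=5 picked index 5: u0 ∈ [-1/14, 1/6)
intersection: [1/21, 1/14)

1/21 1/14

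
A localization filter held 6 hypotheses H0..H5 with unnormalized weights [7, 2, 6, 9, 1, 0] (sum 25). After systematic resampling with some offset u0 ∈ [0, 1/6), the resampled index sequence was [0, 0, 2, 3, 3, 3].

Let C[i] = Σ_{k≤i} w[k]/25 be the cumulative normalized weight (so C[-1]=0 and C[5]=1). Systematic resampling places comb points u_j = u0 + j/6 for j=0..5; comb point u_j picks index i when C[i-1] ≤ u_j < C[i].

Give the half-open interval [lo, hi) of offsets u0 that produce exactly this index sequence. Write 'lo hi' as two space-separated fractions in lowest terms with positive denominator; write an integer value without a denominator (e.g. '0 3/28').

1/10 17/150

C = [7/25, 9/25, 3/5, 24/25, 1, 1]
j=0 picked index 0: u0 ∈ [0, 7/25)
j=1 picked index 0: u0 ∈ [-1/6, 17/150)
j=2 picked index 2: u0 ∈ [2/75, 4/15)
j=3 picked index 3: u0 ∈ [1/10, 23/50)
j=4 picked index 3: u0 ∈ [-1/15, 22/75)
j=5 picked index 3: u0 ∈ [-7/30, 19/150)
intersection: [1/10, 17/150)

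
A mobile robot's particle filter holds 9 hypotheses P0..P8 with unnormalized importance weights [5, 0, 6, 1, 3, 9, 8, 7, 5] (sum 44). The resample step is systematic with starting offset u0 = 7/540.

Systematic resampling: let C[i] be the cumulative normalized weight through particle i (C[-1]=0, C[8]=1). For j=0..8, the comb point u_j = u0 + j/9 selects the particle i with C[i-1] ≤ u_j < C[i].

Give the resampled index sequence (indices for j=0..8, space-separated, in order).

C = [5/44, 5/44, 1/4, 3/11, 15/44, 6/11, 8/11, 39/44, 1]
j=0: u_0=7/540 ∈ [0, 5/44) → index 0
j=1: u_1=67/540 ∈ [5/44, 1/4) → index 2
j=2: u_2=127/540 ∈ [5/44, 1/4) → index 2
j=3: u_3=187/540 ∈ [15/44, 6/11) → index 5
j=4: u_4=247/540 ∈ [15/44, 6/11) → index 5
j=5: u_5=307/540 ∈ [6/11, 8/11) → index 6
j=6: u_6=367/540 ∈ [6/11, 8/11) → index 6
j=7: u_7=427/540 ∈ [8/11, 39/44) → index 7
j=8: u_8=487/540 ∈ [39/44, 1) → index 8

0 2 2 5 5 6 6 7 8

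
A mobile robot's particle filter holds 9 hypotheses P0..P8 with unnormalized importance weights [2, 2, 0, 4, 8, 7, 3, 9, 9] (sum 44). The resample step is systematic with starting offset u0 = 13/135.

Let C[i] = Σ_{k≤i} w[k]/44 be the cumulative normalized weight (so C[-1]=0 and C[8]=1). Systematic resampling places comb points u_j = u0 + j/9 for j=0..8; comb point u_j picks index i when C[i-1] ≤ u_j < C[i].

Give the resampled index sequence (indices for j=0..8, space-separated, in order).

C = [1/22, 1/11, 1/11, 2/11, 4/11, 23/44, 13/22, 35/44, 1]
j=0: u_0=13/135 ∈ [1/11, 2/11) → index 3
j=1: u_1=28/135 ∈ [2/11, 4/11) → index 4
j=2: u_2=43/135 ∈ [2/11, 4/11) → index 4
j=3: u_3=58/135 ∈ [4/11, 23/44) → index 5
j=4: u_4=73/135 ∈ [23/44, 13/22) → index 6
j=5: u_5=88/135 ∈ [13/22, 35/44) → index 7
j=6: u_6=103/135 ∈ [13/22, 35/44) → index 7
j=7: u_7=118/135 ∈ [35/44, 1) → index 8
j=8: u_8=133/135 ∈ [35/44, 1) → index 8

3 4 4 5 6 7 7 8 8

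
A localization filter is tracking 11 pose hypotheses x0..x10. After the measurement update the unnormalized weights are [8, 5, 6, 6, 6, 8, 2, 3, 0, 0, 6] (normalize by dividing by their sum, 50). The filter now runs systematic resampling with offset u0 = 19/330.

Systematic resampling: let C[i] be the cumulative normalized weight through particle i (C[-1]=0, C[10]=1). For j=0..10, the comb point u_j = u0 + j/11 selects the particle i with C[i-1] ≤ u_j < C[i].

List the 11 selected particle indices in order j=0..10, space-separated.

0 0 1 2 3 4 4 5 6 7 10

C = [4/25, 13/50, 19/50, 1/2, 31/50, 39/50, 41/50, 22/25, 22/25, 22/25, 1]
j=0: u_0=19/330 ∈ [0, 4/25) → index 0
j=1: u_1=49/330 ∈ [0, 4/25) → index 0
j=2: u_2=79/330 ∈ [4/25, 13/50) → index 1
j=3: u_3=109/330 ∈ [13/50, 19/50) → index 2
j=4: u_4=139/330 ∈ [19/50, 1/2) → index 3
j=5: u_5=169/330 ∈ [1/2, 31/50) → index 4
j=6: u_6=199/330 ∈ [1/2, 31/50) → index 4
j=7: u_7=229/330 ∈ [31/50, 39/50) → index 5
j=8: u_8=259/330 ∈ [39/50, 41/50) → index 6
j=9: u_9=289/330 ∈ [41/50, 22/25) → index 7
j=10: u_10=29/30 ∈ [22/25, 1) → index 10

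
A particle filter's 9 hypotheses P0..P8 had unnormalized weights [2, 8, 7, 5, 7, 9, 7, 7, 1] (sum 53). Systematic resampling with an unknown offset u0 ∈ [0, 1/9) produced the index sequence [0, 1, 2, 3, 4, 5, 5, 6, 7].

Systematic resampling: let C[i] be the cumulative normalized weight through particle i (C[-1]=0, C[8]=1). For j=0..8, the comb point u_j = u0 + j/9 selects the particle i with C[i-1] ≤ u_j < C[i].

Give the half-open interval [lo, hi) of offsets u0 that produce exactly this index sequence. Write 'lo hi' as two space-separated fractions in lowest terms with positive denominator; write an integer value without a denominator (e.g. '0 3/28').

0 2/53

C = [2/53, 10/53, 17/53, 22/53, 29/53, 38/53, 45/53, 52/53, 1]
j=0 picked index 0: u0 ∈ [0, 2/53)
j=1 picked index 1: u0 ∈ [-35/477, 37/477)
j=2 picked index 2: u0 ∈ [-16/477, 47/477)
j=3 picked index 3: u0 ∈ [-2/159, 13/159)
j=4 picked index 4: u0 ∈ [-14/477, 49/477)
j=5 picked index 5: u0 ∈ [-4/477, 77/477)
j=6 picked index 5: u0 ∈ [-19/159, 8/159)
j=7 picked index 6: u0 ∈ [-29/477, 34/477)
j=8 picked index 7: u0 ∈ [-19/477, 44/477)
intersection: [0, 2/53)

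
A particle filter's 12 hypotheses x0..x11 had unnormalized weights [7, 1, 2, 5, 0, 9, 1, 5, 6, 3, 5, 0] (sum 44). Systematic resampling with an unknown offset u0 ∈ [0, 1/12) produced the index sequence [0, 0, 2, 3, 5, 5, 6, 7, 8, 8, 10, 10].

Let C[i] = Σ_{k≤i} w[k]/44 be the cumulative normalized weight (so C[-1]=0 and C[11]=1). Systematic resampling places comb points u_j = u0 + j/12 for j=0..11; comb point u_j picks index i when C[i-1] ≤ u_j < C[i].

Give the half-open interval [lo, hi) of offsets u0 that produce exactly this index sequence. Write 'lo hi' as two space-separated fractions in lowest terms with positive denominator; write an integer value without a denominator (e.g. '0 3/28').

C = [7/44, 2/11, 5/22, 15/44, 15/44, 6/11, 25/44, 15/22, 9/11, 39/44, 1, 1]
j=0 picked index 0: u0 ∈ [0, 7/44)
j=1 picked index 0: u0 ∈ [-1/12, 5/66)
j=2 picked index 2: u0 ∈ [1/66, 2/33)
j=3 picked index 3: u0 ∈ [-1/44, 1/11)
j=4 picked index 5: u0 ∈ [1/132, 7/33)
j=5 picked index 5: u0 ∈ [-5/66, 17/132)
j=6 picked index 6: u0 ∈ [1/22, 3/44)
j=7 picked index 7: u0 ∈ [-1/66, 13/132)
j=8 picked index 8: u0 ∈ [1/66, 5/33)
j=9 picked index 8: u0 ∈ [-3/44, 3/44)
j=10 picked index 10: u0 ∈ [7/132, 1/6)
j=11 picked index 10: u0 ∈ [-1/33, 1/12)
intersection: [7/132, 2/33)

7/132 2/33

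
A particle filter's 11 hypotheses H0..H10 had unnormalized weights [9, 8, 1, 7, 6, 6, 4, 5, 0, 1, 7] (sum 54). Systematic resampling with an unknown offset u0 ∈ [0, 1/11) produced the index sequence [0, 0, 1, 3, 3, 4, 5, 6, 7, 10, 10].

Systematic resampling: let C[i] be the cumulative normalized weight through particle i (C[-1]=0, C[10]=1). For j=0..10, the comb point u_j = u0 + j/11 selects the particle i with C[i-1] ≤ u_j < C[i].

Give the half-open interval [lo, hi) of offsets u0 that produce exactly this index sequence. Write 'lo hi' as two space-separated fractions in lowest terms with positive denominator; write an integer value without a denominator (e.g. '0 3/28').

2/33 5/66

C = [1/6, 17/54, 1/3, 25/54, 31/54, 37/54, 41/54, 23/27, 23/27, 47/54, 1]
j=0 picked index 0: u0 ∈ [0, 1/6)
j=1 picked index 0: u0 ∈ [-1/11, 5/66)
j=2 picked index 1: u0 ∈ [-1/66, 79/594)
j=3 picked index 3: u0 ∈ [2/33, 113/594)
j=4 picked index 3: u0 ∈ [-1/33, 59/594)
j=5 picked index 4: u0 ∈ [5/594, 71/594)
j=6 picked index 5: u0 ∈ [17/594, 83/594)
j=7 picked index 6: u0 ∈ [29/594, 73/594)
j=8 picked index 7: u0 ∈ [19/594, 37/297)
j=9 picked index 10: u0 ∈ [31/594, 2/11)
j=10 picked index 10: u0 ∈ [-23/594, 1/11)
intersection: [2/33, 5/66)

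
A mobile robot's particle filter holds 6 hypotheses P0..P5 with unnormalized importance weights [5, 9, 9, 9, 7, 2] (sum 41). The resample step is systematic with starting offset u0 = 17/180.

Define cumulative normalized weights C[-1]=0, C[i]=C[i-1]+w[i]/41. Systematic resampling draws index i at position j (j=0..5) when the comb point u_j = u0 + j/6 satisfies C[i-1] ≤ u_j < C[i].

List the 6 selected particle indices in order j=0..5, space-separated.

C = [5/41, 14/41, 23/41, 32/41, 39/41, 1]
j=0: u_0=17/180 ∈ [0, 5/41) → index 0
j=1: u_1=47/180 ∈ [5/41, 14/41) → index 1
j=2: u_2=77/180 ∈ [14/41, 23/41) → index 2
j=3: u_3=107/180 ∈ [23/41, 32/41) → index 3
j=4: u_4=137/180 ∈ [23/41, 32/41) → index 3
j=5: u_5=167/180 ∈ [32/41, 39/41) → index 4

0 1 2 3 3 4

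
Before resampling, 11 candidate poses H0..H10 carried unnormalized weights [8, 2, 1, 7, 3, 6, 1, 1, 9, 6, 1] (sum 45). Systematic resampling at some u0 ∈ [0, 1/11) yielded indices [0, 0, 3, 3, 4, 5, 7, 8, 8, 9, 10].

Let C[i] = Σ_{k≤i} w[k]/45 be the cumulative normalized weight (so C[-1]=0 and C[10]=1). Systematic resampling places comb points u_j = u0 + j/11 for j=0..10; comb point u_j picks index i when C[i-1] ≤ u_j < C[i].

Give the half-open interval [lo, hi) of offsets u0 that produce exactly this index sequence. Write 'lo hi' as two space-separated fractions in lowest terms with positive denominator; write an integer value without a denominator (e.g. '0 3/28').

C = [8/45, 2/9, 11/45, 2/5, 7/15, 3/5, 28/45, 29/45, 38/45, 44/45, 1]
j=0 picked index 0: u0 ∈ [0, 8/45)
j=1 picked index 0: u0 ∈ [-1/11, 43/495)
j=2 picked index 3: u0 ∈ [31/495, 12/55)
j=3 picked index 3: u0 ∈ [-14/495, 7/55)
j=4 picked index 4: u0 ∈ [2/55, 17/165)
j=5 picked index 5: u0 ∈ [2/165, 8/55)
j=6 picked index 7: u0 ∈ [38/495, 49/495)
j=7 picked index 8: u0 ∈ [4/495, 103/495)
j=8 picked index 8: u0 ∈ [-41/495, 58/495)
j=9 picked index 9: u0 ∈ [13/495, 79/495)
j=10 picked index 10: u0 ∈ [34/495, 1/11)
intersection: [38/495, 43/495)

38/495 43/495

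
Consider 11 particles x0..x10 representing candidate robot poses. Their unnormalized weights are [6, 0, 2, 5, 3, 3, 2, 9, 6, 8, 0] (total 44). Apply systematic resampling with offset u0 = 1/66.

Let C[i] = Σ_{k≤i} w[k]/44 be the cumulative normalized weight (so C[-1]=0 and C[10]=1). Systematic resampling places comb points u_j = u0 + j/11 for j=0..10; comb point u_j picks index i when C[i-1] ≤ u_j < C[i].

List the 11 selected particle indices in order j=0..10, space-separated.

C = [3/22, 3/22, 2/11, 13/44, 4/11, 19/44, 21/44, 15/22, 9/11, 1, 1]
j=0: u_0=1/66 ∈ [0, 3/22) → index 0
j=1: u_1=7/66 ∈ [0, 3/22) → index 0
j=2: u_2=13/66 ∈ [2/11, 13/44) → index 3
j=3: u_3=19/66 ∈ [2/11, 13/44) → index 3
j=4: u_4=25/66 ∈ [4/11, 19/44) → index 5
j=5: u_5=31/66 ∈ [19/44, 21/44) → index 6
j=6: u_6=37/66 ∈ [21/44, 15/22) → index 7
j=7: u_7=43/66 ∈ [21/44, 15/22) → index 7
j=8: u_8=49/66 ∈ [15/22, 9/11) → index 8
j=9: u_9=5/6 ∈ [9/11, 1) → index 9
j=10: u_10=61/66 ∈ [9/11, 1) → index 9

0 0 3 3 5 6 7 7 8 9 9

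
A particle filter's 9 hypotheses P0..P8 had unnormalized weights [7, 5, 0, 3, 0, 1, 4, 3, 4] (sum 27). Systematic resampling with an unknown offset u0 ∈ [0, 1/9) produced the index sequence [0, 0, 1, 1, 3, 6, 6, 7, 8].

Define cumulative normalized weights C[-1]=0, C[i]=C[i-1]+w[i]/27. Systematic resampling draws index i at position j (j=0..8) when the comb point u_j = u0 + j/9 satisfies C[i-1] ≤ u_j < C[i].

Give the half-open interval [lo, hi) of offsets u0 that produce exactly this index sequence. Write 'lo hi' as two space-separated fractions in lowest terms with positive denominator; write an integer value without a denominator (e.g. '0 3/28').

1/27 2/27

C = [7/27, 4/9, 4/9, 5/9, 5/9, 16/27, 20/27, 23/27, 1]
j=0 picked index 0: u0 ∈ [0, 7/27)
j=1 picked index 0: u0 ∈ [-1/9, 4/27)
j=2 picked index 1: u0 ∈ [1/27, 2/9)
j=3 picked index 1: u0 ∈ [-2/27, 1/9)
j=4 picked index 3: u0 ∈ [0, 1/9)
j=5 picked index 6: u0 ∈ [1/27, 5/27)
j=6 picked index 6: u0 ∈ [-2/27, 2/27)
j=7 picked index 7: u0 ∈ [-1/27, 2/27)
j=8 picked index 8: u0 ∈ [-1/27, 1/9)
intersection: [1/27, 2/27)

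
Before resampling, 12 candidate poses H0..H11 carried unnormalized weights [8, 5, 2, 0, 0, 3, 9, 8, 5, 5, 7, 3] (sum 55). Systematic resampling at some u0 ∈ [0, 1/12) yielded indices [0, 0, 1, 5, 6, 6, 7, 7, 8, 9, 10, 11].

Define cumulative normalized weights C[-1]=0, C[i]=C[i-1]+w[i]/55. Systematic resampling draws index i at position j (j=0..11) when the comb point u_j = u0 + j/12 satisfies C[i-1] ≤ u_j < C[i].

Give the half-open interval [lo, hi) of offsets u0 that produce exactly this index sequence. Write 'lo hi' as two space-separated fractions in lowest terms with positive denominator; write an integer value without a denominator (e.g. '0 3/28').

19/660 7/132

C = [8/55, 13/55, 3/11, 3/11, 3/11, 18/55, 27/55, 7/11, 8/11, 9/11, 52/55, 1]
j=0 picked index 0: u0 ∈ [0, 8/55)
j=1 picked index 0: u0 ∈ [-1/12, 41/660)
j=2 picked index 1: u0 ∈ [-7/330, 23/330)
j=3 picked index 5: u0 ∈ [1/44, 17/220)
j=4 picked index 6: u0 ∈ [-1/165, 26/165)
j=5 picked index 6: u0 ∈ [-59/660, 49/660)
j=6 picked index 7: u0 ∈ [-1/110, 3/22)
j=7 picked index 7: u0 ∈ [-61/660, 7/132)
j=8 picked index 8: u0 ∈ [-1/33, 2/33)
j=9 picked index 9: u0 ∈ [-1/44, 3/44)
j=10 picked index 10: u0 ∈ [-1/66, 37/330)
j=11 picked index 11: u0 ∈ [19/660, 1/12)
intersection: [19/660, 7/132)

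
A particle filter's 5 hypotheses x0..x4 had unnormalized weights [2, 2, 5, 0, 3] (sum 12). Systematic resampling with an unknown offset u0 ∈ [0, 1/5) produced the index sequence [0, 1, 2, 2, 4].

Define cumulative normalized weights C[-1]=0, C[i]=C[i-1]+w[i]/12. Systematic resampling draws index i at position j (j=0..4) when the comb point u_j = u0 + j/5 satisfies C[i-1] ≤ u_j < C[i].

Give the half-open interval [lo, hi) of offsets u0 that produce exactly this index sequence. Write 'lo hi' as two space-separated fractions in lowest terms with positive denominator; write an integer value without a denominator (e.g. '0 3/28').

C = [1/6, 1/3, 3/4, 3/4, 1]
j=0 picked index 0: u0 ∈ [0, 1/6)
j=1 picked index 1: u0 ∈ [-1/30, 2/15)
j=2 picked index 2: u0 ∈ [-1/15, 7/20)
j=3 picked index 2: u0 ∈ [-4/15, 3/20)
j=4 picked index 4: u0 ∈ [-1/20, 1/5)
intersection: [0, 2/15)

0 2/15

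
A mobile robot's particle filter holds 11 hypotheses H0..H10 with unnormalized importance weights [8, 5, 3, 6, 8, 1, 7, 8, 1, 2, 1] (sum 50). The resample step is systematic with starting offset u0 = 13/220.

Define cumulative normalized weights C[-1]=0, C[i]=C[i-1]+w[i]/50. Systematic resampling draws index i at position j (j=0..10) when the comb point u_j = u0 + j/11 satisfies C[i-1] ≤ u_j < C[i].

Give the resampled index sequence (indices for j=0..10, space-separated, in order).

C = [4/25, 13/50, 8/25, 11/25, 3/5, 31/50, 19/25, 23/25, 47/50, 49/50, 1]
j=0: u_0=13/220 ∈ [0, 4/25) → index 0
j=1: u_1=3/20 ∈ [0, 4/25) → index 0
j=2: u_2=53/220 ∈ [4/25, 13/50) → index 1
j=3: u_3=73/220 ∈ [8/25, 11/25) → index 3
j=4: u_4=93/220 ∈ [8/25, 11/25) → index 3
j=5: u_5=113/220 ∈ [11/25, 3/5) → index 4
j=6: u_6=133/220 ∈ [3/5, 31/50) → index 5
j=7: u_7=153/220 ∈ [31/50, 19/25) → index 6
j=8: u_8=173/220 ∈ [19/25, 23/25) → index 7
j=9: u_9=193/220 ∈ [19/25, 23/25) → index 7
j=10: u_10=213/220 ∈ [47/50, 49/50) → index 9

0 0 1 3 3 4 5 6 7 7 9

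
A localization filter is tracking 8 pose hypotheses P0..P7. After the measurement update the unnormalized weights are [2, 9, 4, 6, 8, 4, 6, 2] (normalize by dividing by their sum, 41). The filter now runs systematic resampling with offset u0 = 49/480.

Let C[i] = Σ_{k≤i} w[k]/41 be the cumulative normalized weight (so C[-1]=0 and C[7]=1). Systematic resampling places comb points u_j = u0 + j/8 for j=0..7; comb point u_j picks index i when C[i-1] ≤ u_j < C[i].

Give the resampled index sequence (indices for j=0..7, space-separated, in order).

1 1 2 3 4 5 6 7

C = [2/41, 11/41, 15/41, 21/41, 29/41, 33/41, 39/41, 1]
j=0: u_0=49/480 ∈ [2/41, 11/41) → index 1
j=1: u_1=109/480 ∈ [2/41, 11/41) → index 1
j=2: u_2=169/480 ∈ [11/41, 15/41) → index 2
j=3: u_3=229/480 ∈ [15/41, 21/41) → index 3
j=4: u_4=289/480 ∈ [21/41, 29/41) → index 4
j=5: u_5=349/480 ∈ [29/41, 33/41) → index 5
j=6: u_6=409/480 ∈ [33/41, 39/41) → index 6
j=7: u_7=469/480 ∈ [39/41, 1) → index 7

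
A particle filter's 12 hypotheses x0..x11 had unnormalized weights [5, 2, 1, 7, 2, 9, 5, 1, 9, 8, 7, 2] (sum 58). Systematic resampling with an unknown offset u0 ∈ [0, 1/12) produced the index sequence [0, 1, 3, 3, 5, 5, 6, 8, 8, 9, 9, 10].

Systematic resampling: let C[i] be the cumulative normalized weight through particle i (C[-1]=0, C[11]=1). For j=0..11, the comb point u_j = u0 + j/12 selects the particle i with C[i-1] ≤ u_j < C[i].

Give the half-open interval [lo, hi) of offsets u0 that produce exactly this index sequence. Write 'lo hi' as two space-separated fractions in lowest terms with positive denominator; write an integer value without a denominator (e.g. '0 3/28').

C = [5/58, 7/58, 4/29, 15/58, 17/58, 13/29, 31/58, 16/29, 41/58, 49/58, 28/29, 1]
j=0 picked index 0: u0 ∈ [0, 5/58)
j=1 picked index 1: u0 ∈ [1/348, 13/348)
j=2 picked index 3: u0 ∈ [-5/174, 8/87)
j=3 picked index 3: u0 ∈ [-13/116, 1/116)
j=4 picked index 5: u0 ∈ [-7/174, 10/87)
j=5 picked index 5: u0 ∈ [-43/348, 11/348)
j=6 picked index 6: u0 ∈ [-3/58, 1/29)
j=7 picked index 8: u0 ∈ [-11/348, 43/348)
j=8 picked index 8: u0 ∈ [-10/87, 7/174)
j=9 picked index 9: u0 ∈ [-5/116, 11/116)
j=10 picked index 9: u0 ∈ [-11/87, 1/87)
j=11 picked index 10: u0 ∈ [-25/348, 17/348)
intersection: [1/348, 1/116)

1/348 1/116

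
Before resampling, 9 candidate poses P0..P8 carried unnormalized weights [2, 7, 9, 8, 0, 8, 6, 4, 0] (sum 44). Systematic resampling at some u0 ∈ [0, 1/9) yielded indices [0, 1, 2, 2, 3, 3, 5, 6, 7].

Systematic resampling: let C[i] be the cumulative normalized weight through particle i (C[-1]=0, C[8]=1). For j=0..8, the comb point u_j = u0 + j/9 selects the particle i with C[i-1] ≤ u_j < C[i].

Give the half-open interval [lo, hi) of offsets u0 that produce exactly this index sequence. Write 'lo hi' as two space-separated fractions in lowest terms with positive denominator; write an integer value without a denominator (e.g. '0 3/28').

2/99 7/198

C = [1/22, 9/44, 9/22, 13/22, 13/22, 17/22, 10/11, 1, 1]
j=0 picked index 0: u0 ∈ [0, 1/22)
j=1 picked index 1: u0 ∈ [-13/198, 37/396)
j=2 picked index 2: u0 ∈ [-7/396, 37/198)
j=3 picked index 2: u0 ∈ [-17/132, 5/66)
j=4 picked index 3: u0 ∈ [-7/198, 29/198)
j=5 picked index 3: u0 ∈ [-29/198, 7/198)
j=6 picked index 5: u0 ∈ [-5/66, 7/66)
j=7 picked index 6: u0 ∈ [-1/198, 13/99)
j=8 picked index 7: u0 ∈ [2/99, 1/9)
intersection: [2/99, 7/198)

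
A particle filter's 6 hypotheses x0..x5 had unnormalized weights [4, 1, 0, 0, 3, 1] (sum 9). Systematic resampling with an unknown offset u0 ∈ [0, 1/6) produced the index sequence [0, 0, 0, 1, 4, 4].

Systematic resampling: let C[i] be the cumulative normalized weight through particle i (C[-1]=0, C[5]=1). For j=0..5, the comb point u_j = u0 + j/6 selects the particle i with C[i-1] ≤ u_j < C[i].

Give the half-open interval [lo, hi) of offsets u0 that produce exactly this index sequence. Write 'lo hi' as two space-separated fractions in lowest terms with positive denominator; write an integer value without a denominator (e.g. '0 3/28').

C = [4/9, 5/9, 5/9, 5/9, 8/9, 1]
j=0 picked index 0: u0 ∈ [0, 4/9)
j=1 picked index 0: u0 ∈ [-1/6, 5/18)
j=2 picked index 0: u0 ∈ [-1/3, 1/9)
j=3 picked index 1: u0 ∈ [-1/18, 1/18)
j=4 picked index 4: u0 ∈ [-1/9, 2/9)
j=5 picked index 4: u0 ∈ [-5/18, 1/18)
intersection: [0, 1/18)

0 1/18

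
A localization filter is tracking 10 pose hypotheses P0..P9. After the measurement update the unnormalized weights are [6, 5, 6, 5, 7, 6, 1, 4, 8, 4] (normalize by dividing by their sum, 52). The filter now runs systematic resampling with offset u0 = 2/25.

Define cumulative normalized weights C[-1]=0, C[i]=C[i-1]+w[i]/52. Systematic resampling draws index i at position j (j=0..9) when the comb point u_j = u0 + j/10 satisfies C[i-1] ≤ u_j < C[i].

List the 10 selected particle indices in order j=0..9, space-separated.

0 1 2 3 4 5 6 8 8 9

C = [3/26, 11/52, 17/52, 11/26, 29/52, 35/52, 9/13, 10/13, 12/13, 1]
j=0: u_0=2/25 ∈ [0, 3/26) → index 0
j=1: u_1=9/50 ∈ [3/26, 11/52) → index 1
j=2: u_2=7/25 ∈ [11/52, 17/52) → index 2
j=3: u_3=19/50 ∈ [17/52, 11/26) → index 3
j=4: u_4=12/25 ∈ [11/26, 29/52) → index 4
j=5: u_5=29/50 ∈ [29/52, 35/52) → index 5
j=6: u_6=17/25 ∈ [35/52, 9/13) → index 6
j=7: u_7=39/50 ∈ [10/13, 12/13) → index 8
j=8: u_8=22/25 ∈ [10/13, 12/13) → index 8
j=9: u_9=49/50 ∈ [12/13, 1) → index 9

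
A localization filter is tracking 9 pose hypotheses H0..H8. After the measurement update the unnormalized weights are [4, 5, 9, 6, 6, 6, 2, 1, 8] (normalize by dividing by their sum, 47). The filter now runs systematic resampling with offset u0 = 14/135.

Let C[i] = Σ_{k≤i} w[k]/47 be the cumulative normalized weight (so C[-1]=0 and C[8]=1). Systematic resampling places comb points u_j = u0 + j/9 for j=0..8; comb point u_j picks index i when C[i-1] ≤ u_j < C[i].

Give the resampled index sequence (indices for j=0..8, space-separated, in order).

C = [4/47, 9/47, 18/47, 24/47, 30/47, 36/47, 38/47, 39/47, 1]
j=0: u_0=14/135 ∈ [4/47, 9/47) → index 1
j=1: u_1=29/135 ∈ [9/47, 18/47) → index 2
j=2: u_2=44/135 ∈ [9/47, 18/47) → index 2
j=3: u_3=59/135 ∈ [18/47, 24/47) → index 3
j=4: u_4=74/135 ∈ [24/47, 30/47) → index 4
j=5: u_5=89/135 ∈ [30/47, 36/47) → index 5
j=6: u_6=104/135 ∈ [36/47, 38/47) → index 6
j=7: u_7=119/135 ∈ [39/47, 1) → index 8
j=8: u_8=134/135 ∈ [39/47, 1) → index 8

1 2 2 3 4 5 6 8 8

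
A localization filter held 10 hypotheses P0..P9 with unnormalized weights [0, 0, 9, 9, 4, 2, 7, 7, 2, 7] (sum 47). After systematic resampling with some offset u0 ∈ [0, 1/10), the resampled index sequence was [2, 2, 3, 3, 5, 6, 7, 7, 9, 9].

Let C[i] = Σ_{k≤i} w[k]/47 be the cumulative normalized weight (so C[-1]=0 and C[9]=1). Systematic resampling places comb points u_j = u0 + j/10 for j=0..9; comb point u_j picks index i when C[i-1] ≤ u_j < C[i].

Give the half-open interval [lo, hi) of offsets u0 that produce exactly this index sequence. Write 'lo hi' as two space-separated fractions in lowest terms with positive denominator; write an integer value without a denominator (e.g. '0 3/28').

16/235 39/470

C = [0, 0, 9/47, 18/47, 22/47, 24/47, 31/47, 38/47, 40/47, 1]
j=0 picked index 2: u0 ∈ [0, 9/47)
j=1 picked index 2: u0 ∈ [-1/10, 43/470)
j=2 picked index 3: u0 ∈ [-2/235, 43/235)
j=3 picked index 3: u0 ∈ [-51/470, 39/470)
j=4 picked index 5: u0 ∈ [16/235, 26/235)
j=5 picked index 6: u0 ∈ [1/94, 15/94)
j=6 picked index 7: u0 ∈ [14/235, 49/235)
j=7 picked index 7: u0 ∈ [-19/470, 51/470)
j=8 picked index 9: u0 ∈ [12/235, 1/5)
j=9 picked index 9: u0 ∈ [-23/470, 1/10)
intersection: [16/235, 39/470)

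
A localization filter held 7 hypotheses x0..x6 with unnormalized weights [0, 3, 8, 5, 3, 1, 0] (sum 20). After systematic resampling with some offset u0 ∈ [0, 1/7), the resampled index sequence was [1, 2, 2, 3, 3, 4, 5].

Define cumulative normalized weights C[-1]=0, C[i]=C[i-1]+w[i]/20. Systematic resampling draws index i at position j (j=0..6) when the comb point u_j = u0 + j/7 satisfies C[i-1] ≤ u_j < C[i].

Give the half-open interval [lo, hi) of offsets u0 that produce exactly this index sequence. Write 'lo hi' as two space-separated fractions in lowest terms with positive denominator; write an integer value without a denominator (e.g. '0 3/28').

17/140 1/7

C = [0, 3/20, 11/20, 4/5, 19/20, 1, 1]
j=0 picked index 1: u0 ∈ [0, 3/20)
j=1 picked index 2: u0 ∈ [1/140, 57/140)
j=2 picked index 2: u0 ∈ [-19/140, 37/140)
j=3 picked index 3: u0 ∈ [17/140, 13/35)
j=4 picked index 3: u0 ∈ [-3/140, 8/35)
j=5 picked index 4: u0 ∈ [3/35, 33/140)
j=6 picked index 5: u0 ∈ [13/140, 1/7)
intersection: [17/140, 1/7)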